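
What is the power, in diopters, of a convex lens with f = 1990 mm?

P = +0.503 D

f = 199 cm = 1.99 m.
P = 1/f = 1/(1.99 m) = +0.503 D.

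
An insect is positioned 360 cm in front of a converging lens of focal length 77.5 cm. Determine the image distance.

98.8 cm

Lens equation: 1/q = 1/f − 1/p = 1/(77.50) − 1/(360) = 0.01290 − 0.002778 = 0.01013, so q = 98.8 cm.
The image is real, inverted and reduced, on the far side of the lens.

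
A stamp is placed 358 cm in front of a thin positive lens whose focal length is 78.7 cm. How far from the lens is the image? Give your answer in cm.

101 cm

Lens equation: 1/d_i = 1/f − 1/d_o = 1/(78.70) − 1/(358) = 0.01271 − 0.002793 = 0.009913, so d_i = 101 cm.
The image is real, inverted and reduced, on the far side of the lens.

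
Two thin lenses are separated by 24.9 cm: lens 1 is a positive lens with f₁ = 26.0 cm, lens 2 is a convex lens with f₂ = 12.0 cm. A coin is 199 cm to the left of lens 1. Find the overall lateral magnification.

Lens 1: 1/d_i1 = 1/(26.0) − 1/(199) = 0.03344, so d_i1 = 29.91 cm; m₁ = −d_i1/d_o1 = -0.1503.
d_o2 = 24.9 − (29.91) = -5.010 cm (virtual object).
Lens 2: 1/d_i2 = 1/(12.0) − 1/(-5.010) = 0.2829, so d_i2 = 3.534 cm; m₂ = −d_i2/d_o2 = +0.7055.
m = m₁·m₂ = (-0.1503)(+0.7055) = -0.106.

m = -0.106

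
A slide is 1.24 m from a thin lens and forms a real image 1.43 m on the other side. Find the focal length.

f = 0.664 m (converging)

Real image ⇒ d_i = +1.43 m.
1/f = 1/d_o + 1/d_i = 1/(1.24) + 1/(1.43) = 1.506, so f = 0.664 m.
Since f is positive, the thin lens is converging.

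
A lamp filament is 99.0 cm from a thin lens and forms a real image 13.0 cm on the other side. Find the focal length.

f = 11.5 cm (converging)

Real image ⇒ d_i = +13.0 cm.
1/f = 1/d_o + 1/d_i = 1/(99.0) + 1/(13.0) = 0.08702, so f = 11.5 cm.
Since f is positive, the thin lens is converging.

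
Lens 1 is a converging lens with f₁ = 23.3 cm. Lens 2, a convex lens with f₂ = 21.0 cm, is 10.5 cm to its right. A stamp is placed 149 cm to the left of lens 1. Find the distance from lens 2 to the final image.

9.43 cm

Lens 1: 1/d_i1 = 1/f₁ − 1/d_o1 = 1/(23.3) − 1/(149) = 0.03621, so d_i1 = 27.62 cm.
The intermediate image is 27.62 cm to the right of lens 1, which lies 17.12 cm to the right of lens 2 — a virtual object — so d_o2 = −17.12 cm.
Lens 2: 1/d_i2 = 1/f₂ − 1/d_o2 = 1/(21.0) − 1/(-17.12) = 0.1060, so d_i2 = 9.43 cm.
The final image is real, 9.43 cm to the right of lens 2 (overall magnification ≈ -0.10).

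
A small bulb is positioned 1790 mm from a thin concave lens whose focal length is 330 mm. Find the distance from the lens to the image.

279 mm

For a concave lens, f = -330 mm.
Lens equation: 1/s_i = 1/f − 1/s_o = 1/(-330.0) − 1/(1790) = -0.003030 − 0.0005587 = -0.003589, so s_i = -279 mm.
The image is virtual, upright and reduced, on the same side as the object.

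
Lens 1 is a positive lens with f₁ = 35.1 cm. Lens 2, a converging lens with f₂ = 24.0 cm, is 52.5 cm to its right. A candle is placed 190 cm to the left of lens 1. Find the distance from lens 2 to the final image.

Lens 1: 1/d_i1 = 1/f₁ − 1/d_o1 = 1/(35.1) − 1/(190) = 0.02323, so d_i1 = 43.05 cm.
The intermediate image is 43.05 cm to the right of lens 1, which is 52.5 − (43.05) = 9.450 cm to the left of lens 2, so d_o2 = +9.450 cm.
Lens 2: 1/d_i2 = 1/f₂ − 1/d_o2 = 1/(24.0) − 1/(9.450) = -0.06415, so d_i2 = -15.6 cm.
The final image is virtual, 15.6 cm to the left of lens 2 (overall magnification ≈ -0.37).

15.6 cm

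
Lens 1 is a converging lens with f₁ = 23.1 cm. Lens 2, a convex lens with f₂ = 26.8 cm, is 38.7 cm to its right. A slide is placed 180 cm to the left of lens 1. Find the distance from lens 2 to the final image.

22.4 cm

Lens 1: 1/d_i1 = 1/f₁ − 1/d_o1 = 1/(23.1) − 1/(180) = 0.03773, so d_i1 = 26.50 cm.
The intermediate image is 26.50 cm to the right of lens 1, which is 38.7 − (26.50) = 12.20 cm to the left of lens 2, so d_o2 = +12.20 cm.
Lens 2: 1/d_i2 = 1/f₂ − 1/d_o2 = 1/(26.8) − 1/(12.20) = -0.04465, so d_i2 = -22.4 cm.
The final image is virtual, 22.4 cm to the left of lens 2 (overall magnification ≈ -0.27).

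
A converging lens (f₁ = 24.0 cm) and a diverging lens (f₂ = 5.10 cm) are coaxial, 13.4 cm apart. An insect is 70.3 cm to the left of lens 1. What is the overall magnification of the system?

Lens 1: 1/d_i1 = 1/(24.0) − 1/(70.3) = 0.02744, so d_i1 = 36.44 cm; m₁ = −d_i1/d_o1 = -0.5183.
d_o2 = 13.4 − (36.44) = -23.04 cm (virtual object).
f₂ = −5.10 cm (diverging).
Lens 2: 1/d_i2 = 1/(-5.10) − 1/(-23.04) = -0.1527, so d_i2 = -6.550 cm; m₂ = −d_i2/d_o2 = -0.2843.
m = m₁·m₂ = (-0.5183)(-0.2843) = +0.147.

m = +0.147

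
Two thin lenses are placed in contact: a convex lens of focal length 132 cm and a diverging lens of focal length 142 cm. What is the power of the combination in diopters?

P = +0.0534 D

P₁ = 1/f₁ = 1/(1.32 m) = +0.7576 D; P₂ = 1/f₂ = 1/(-1.42 m) = -0.7042 D.
For thin lenses in contact, P = P₁ + P₂ = (+0.7576) + (-0.7042) = +0.0534 D.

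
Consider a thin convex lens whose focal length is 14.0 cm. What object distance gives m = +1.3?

m = −d_i/d_o ⇒ d_i = −m·d_o.
1/f = 1/d_o + 1/d_i = 1/d_o − 1/(m·d_o) = (1 − 1/m)/d_o, so d_o = f(1 − 1/m) = (14.00)(1 − 1/(+1.3)) = 3.23 cm.

3.23 cm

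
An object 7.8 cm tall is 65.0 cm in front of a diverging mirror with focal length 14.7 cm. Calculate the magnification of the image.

For a diverging mirror, f = -14.7 cm.
1/d_i = 1/f − 1/d_o = 1/(-14.70) − 1/(65.0) = -0.08341, so d_i = -11.99 cm.
m = −d_i/d_o = −(-11.99)/(65.0) = +0.184.
The image is virtual, upright and reduced, behind the mirror.

m = +0.184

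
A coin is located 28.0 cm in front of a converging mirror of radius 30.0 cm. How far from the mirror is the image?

f = R/2 = 30.0/2 = 15.00 cm.
Mirror equation: 1/v = 1/f − 1/u = 1/(15.00) − 1/(28.0) = 0.06667 − 0.03571 = 0.03095, so v = 32.3 cm.
The image is real, inverted and enlarged, in front of the mirror.

32.3 cm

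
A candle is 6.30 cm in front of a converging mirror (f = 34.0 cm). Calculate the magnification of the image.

1/d_i = 1/f − 1/d_o = 1/(34.00) − 1/(6.30) = -0.1293, so d_i = -7.733 cm.
m = −d_i/d_o = −(-7.733)/(6.30) = +1.23.
The image is virtual, upright and enlarged, behind the mirror.

m = +1.23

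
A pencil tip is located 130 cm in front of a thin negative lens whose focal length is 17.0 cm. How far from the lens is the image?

15.0 cm

For a negative lens, f = -17.0 cm.
Lens equation: 1/s_i = 1/f − 1/s_o = 1/(-17.00) − 1/(130) = -0.05882 − 0.007692 = -0.06652, so s_i = -15.0 cm.
The image is virtual, upright and reduced, on the same side as the object.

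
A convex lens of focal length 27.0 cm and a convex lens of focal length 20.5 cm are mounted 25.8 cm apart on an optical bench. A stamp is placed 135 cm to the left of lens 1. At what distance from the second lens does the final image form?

Lens 1: 1/d_i1 = 1/f₁ − 1/d_o1 = 1/(27.0) − 1/(135) = 0.02963, so d_i1 = 33.75 cm.
The intermediate image is 33.75 cm to the right of lens 1, which lies 7.950 cm to the right of lens 2 — a virtual object — so d_o2 = −7.950 cm.
Lens 2: 1/d_i2 = 1/f₂ − 1/d_o2 = 1/(20.5) − 1/(-7.950) = 0.1746, so d_i2 = 5.73 cm.
The final image is real, 5.73 cm to the right of lens 2 (overall magnification ≈ -0.18).

5.73 cm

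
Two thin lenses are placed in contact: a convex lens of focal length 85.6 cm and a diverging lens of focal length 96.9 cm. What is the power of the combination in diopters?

P₁ = 1/f₁ = 1/(0.856 m) = +1.168 D; P₂ = 1/f₂ = 1/(-0.969 m) = -1.032 D.
For thin lenses in contact, P = P₁ + P₂ = (+1.168) + (-1.032) = +0.136 D.

P = +0.136 D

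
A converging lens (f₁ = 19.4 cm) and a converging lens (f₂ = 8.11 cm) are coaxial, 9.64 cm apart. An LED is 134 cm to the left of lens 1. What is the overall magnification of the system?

m = -0.0649

Lens 1: 1/d_i1 = 1/(19.4) − 1/(134) = 0.04408, so d_i1 = 22.68 cm; m₁ = −d_i1/d_o1 = -0.1693.
d_o2 = 9.64 − (22.68) = -13.04 cm (virtual object).
Lens 2: 1/d_i2 = 1/(8.11) − 1/(-13.04) = 0.2000, so d_i2 = 5.000 cm; m₂ = −d_i2/d_o2 = +0.3835.
m = m₁·m₂ = (-0.1693)(+0.3835) = -0.0649.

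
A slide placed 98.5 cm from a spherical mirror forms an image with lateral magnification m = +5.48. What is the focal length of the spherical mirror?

f = 120 cm (concave)

m = −d_i/d_o ⇒ d_i = −m·d_o = −(+5.48)·(98.5) = -539.8 cm.
1/f = 1/d_o + 1/d_i = 1/(98.5) + 1/(-539.8) = 0.008300, so f = 120 cm.
Since f is positive, the spherical mirror is concave.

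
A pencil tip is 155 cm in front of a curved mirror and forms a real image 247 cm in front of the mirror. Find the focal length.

f = 95.2 cm (concave)

Real image ⇒ d_i = +247 cm.
1/f = 1/d_o + 1/d_i = 1/(155) + 1/(247) = 0.01050, so f = 95.2 cm.
Since f is positive, the curved mirror is concave.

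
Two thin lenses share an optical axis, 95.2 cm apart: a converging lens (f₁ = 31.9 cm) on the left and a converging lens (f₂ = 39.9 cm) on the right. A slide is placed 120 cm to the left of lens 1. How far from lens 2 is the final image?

174 cm

Lens 1: 1/d_i1 = 1/f₁ − 1/d_o1 = 1/(31.9) − 1/(120) = 0.02301, so d_i1 = 43.45 cm.
The intermediate image is 43.45 cm to the right of lens 1, which is 95.2 − (43.45) = 51.75 cm to the left of lens 2, so d_o2 = +51.75 cm.
Lens 2: 1/d_i2 = 1/f₂ − 1/d_o2 = 1/(39.9) − 1/(51.75) = 0.005739, so d_i2 = 174 cm.
The final image is real, 174 cm to the right of lens 2 (overall magnification ≈ 1.2).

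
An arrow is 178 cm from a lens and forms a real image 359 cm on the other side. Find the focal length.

Real image ⇒ d_i = +359 cm.
1/f = 1/d_o + 1/d_i = 1/(178) + 1/(359) = 0.008403, so f = 119 cm.
Since f is positive, the lens is converging.

f = 119 cm (converging)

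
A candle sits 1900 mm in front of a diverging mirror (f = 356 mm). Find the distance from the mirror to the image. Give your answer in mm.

For a diverging mirror, f = -356 mm.
Mirror equation: 1/v = 1/f − 1/u = 1/(-356.0) − 1/(1900) = -0.002809 − 0.0005263 = -0.003335, so v = -300 mm.
The image is virtual, upright and reduced, behind the mirror.

300 mm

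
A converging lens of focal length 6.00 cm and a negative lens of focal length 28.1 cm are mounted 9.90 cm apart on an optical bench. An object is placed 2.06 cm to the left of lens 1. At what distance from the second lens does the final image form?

Lens 1: 1/d_i1 = 1/f₁ − 1/d_o1 = 1/(6.00) − 1/(2.06) = -0.3188, so d_i1 = -3.137 cm.
The intermediate image is 3.137 cm to the left of lens 1 (virtual), which is 9.90 − (-3.137) = 13.04 cm to the left of lens 2, so d_o2 = +13.04 cm.
Lens 2 is diverging, so f₂ = −28.1 cm.
Lens 2: 1/d_i2 = 1/f₂ − 1/d_o2 = 1/(-28.1) − 1/(13.04) = -0.1123, so d_i2 = -8.91 cm.
The final image is virtual, 8.91 cm to the left of lens 2 (overall magnification ≈ 1.0).

8.91 cm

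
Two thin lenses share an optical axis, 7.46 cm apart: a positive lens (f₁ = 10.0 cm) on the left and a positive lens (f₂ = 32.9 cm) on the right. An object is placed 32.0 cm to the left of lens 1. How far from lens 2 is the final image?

Lens 1: 1/d_i1 = 1/f₁ − 1/d_o1 = 1/(10.0) − 1/(32.0) = 0.06875, so d_i1 = 14.55 cm.
The intermediate image is 14.55 cm to the right of lens 1, which lies 7.090 cm to the right of lens 2 — a virtual object — so d_o2 = −7.090 cm.
Lens 2: 1/d_i2 = 1/f₂ − 1/d_o2 = 1/(32.9) − 1/(-7.090) = 0.1714, so d_i2 = 5.83 cm.
The final image is real, 5.83 cm to the right of lens 2 (overall magnification ≈ -0.37).

5.83 cm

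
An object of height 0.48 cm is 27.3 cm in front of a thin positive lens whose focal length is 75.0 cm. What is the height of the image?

1/d_i = 1/f − 1/d_o = 1/(75.00) − 1/(27.3) = -0.02330, so d_i = -42.92 cm.
m = −d_i/d_o = +1.572.
|h_i| = |m|·h_o = 1.572 × 0.48 = 0.755 cm. The image is virtual, upright and enlarged, on the same side as the object.

0.755 cm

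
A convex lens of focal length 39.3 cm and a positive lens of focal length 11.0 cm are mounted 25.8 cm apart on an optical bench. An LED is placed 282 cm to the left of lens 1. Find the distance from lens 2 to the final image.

Lens 1: 1/d_i1 = 1/f₁ − 1/d_o1 = 1/(39.3) − 1/(282) = 0.02190, so d_i1 = 45.66 cm.
The intermediate image is 45.66 cm to the right of lens 1, which lies 19.86 cm to the right of lens 2 — a virtual object — so d_o2 = −19.86 cm.
Lens 2: 1/d_i2 = 1/f₂ − 1/d_o2 = 1/(11.0) − 1/(-19.86) = 0.1413, so d_i2 = 7.08 cm.
The final image is real, 7.08 cm to the right of lens 2 (overall magnification ≈ -0.058).

7.08 cm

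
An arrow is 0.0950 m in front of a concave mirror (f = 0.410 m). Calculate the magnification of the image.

1/d_i = 1/f − 1/d_o = 1/(0.4100) − 1/(0.0950) = -8.087, so d_i = -0.1237 m.
m = −d_i/d_o = −(-0.1237)/(0.0950) = +1.30.
The image is virtual, upright and enlarged, behind the mirror.

m = +1.30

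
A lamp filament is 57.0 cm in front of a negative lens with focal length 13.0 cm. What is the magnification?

m = +0.186

For a negative lens, f = -13.0 cm.
1/d_i = 1/f − 1/d_o = 1/(-13.00) − 1/(57.0) = -0.09447, so d_i = -10.59 cm.
m = −d_i/d_o = −(-10.59)/(57.0) = +0.186.
The image is virtual, upright and reduced, on the same side as the object.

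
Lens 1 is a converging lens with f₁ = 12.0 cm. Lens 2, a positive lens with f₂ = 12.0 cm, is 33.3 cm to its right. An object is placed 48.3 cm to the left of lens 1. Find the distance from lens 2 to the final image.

39.0 cm

Lens 1: 1/d_i1 = 1/f₁ − 1/d_o1 = 1/(12.0) − 1/(48.3) = 0.06263, so d_i1 = 15.97 cm.
The intermediate image is 15.97 cm to the right of lens 1, which is 33.3 − (15.97) = 17.33 cm to the left of lens 2, so d_o2 = +17.33 cm.
Lens 2: 1/d_i2 = 1/f₂ − 1/d_o2 = 1/(12.0) − 1/(17.33) = 0.02563, so d_i2 = 39.0 cm.
The final image is real, 39.0 cm to the right of lens 2 (overall magnification ≈ 0.74).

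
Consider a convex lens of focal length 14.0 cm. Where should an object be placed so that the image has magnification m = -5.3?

16.6 cm

m = −d_i/d_o ⇒ d_i = −m·d_o.
1/f = 1/d_o + 1/d_i = 1/d_o − 1/(m·d_o) = (1 − 1/m)/d_o, so d_o = f(1 − 1/m) = (14.00)(1 − 1/(-5.3)) = 16.6 cm.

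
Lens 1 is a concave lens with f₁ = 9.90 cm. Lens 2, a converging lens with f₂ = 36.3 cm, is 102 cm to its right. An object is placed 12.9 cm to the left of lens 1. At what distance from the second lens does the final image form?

Lens 1 is diverging, so f₁ = −9.90 cm.
Lens 1: 1/d_i1 = 1/f₁ − 1/d_o1 = 1/(-9.90) − 1/(12.9) = -0.1785, so d_i1 = -5.601 cm.
The intermediate image is 5.601 cm to the left of lens 1 (virtual), which is 102 − (-5.601) = 107.6 cm to the left of lens 2, so d_o2 = +107.6 cm.
Lens 2: 1/d_i2 = 1/f₂ − 1/d_o2 = 1/(36.3) − 1/(107.6) = 0.01825, so d_i2 = 54.8 cm.
The final image is real, 54.8 cm to the right of lens 2 (overall magnification ≈ -0.22).

54.8 cm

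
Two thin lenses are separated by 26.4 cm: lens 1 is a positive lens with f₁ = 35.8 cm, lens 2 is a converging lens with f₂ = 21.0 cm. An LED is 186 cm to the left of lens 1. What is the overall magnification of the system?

m = -0.129

Lens 1: 1/d_i1 = 1/(35.8) − 1/(186) = 0.02256, so d_i1 = 44.33 cm; m₁ = −d_i1/d_o1 = -0.2383.
d_o2 = 26.4 − (44.33) = -17.93 cm (virtual object).
Lens 2: 1/d_i2 = 1/(21.0) − 1/(-17.93) = 0.1034, so d_i2 = 9.672 cm; m₂ = −d_i2/d_o2 = +0.5394.
m = m₁·m₂ = (-0.2383)(+0.5394) = -0.129.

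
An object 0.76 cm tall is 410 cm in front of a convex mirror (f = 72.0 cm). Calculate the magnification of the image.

For a convex mirror, f = -72.0 cm.
1/d_i = 1/f − 1/d_o = 1/(-72.00) − 1/(410) = -0.01633, so d_i = -61.24 cm.
m = −d_i/d_o = −(-61.24)/(410) = +0.149.
The image is virtual, upright and reduced, behind the mirror.

m = +0.149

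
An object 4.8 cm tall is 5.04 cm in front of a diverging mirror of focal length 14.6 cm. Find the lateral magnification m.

For a diverging mirror, f = -14.6 cm.
1/d_i = 1/f − 1/d_o = 1/(-14.60) − 1/(5.04) = -0.2669, so d_i = -3.747 cm.
m = −d_i/d_o = −(-3.747)/(5.04) = +0.743.
The image is virtual, upright and reduced, behind the mirror.

m = +0.743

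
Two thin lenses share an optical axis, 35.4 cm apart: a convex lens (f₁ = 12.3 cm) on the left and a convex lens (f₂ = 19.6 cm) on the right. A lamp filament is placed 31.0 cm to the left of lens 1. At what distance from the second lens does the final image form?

64.1 cm

Lens 1: 1/d_i1 = 1/f₁ − 1/d_o1 = 1/(12.3) − 1/(31.0) = 0.04904, so d_i1 = 20.39 cm.
The intermediate image is 20.39 cm to the right of lens 1, which is 35.4 − (20.39) = 15.01 cm to the left of lens 2, so d_o2 = +15.01 cm.
Lens 2: 1/d_i2 = 1/f₂ − 1/d_o2 = 1/(19.6) − 1/(15.01) = -0.01560, so d_i2 = -64.1 cm.
The final image is virtual, 64.1 cm to the left of lens 2 (overall magnification ≈ -2.8).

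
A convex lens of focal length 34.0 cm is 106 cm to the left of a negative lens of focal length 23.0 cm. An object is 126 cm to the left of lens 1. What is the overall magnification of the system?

m = -0.103

Lens 1: 1/d_i1 = 1/(34.0) − 1/(126) = 0.02148, so d_i1 = 46.57 cm; m₁ = −d_i1/d_o1 = -0.3696.
d_o2 = 106 − (46.57) = 59.43 cm.
f₂ = −23.0 cm (diverging).
Lens 2: 1/d_i2 = 1/(-23.0) − 1/(59.43) = -0.06030, so d_i2 = -16.58 cm; m₂ = −d_i2/d_o2 = +0.2790.
m = m₁·m₂ = (-0.3696)(+0.2790) = -0.103.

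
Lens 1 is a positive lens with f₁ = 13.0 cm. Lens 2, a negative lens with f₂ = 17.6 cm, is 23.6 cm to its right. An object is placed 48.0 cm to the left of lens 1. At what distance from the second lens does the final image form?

4.35 cm

Lens 1: 1/d_i1 = 1/f₁ − 1/d_o1 = 1/(13.0) − 1/(48.0) = 0.05609, so d_i1 = 17.83 cm.
The intermediate image is 17.83 cm to the right of lens 1, which is 23.6 − (17.83) = 5.770 cm to the left of lens 2, so d_o2 = +5.770 cm.
Lens 2 is diverging, so f₂ = −17.6 cm.
Lens 2: 1/d_i2 = 1/f₂ − 1/d_o2 = 1/(-17.6) − 1/(5.770) = -0.2301, so d_i2 = -4.35 cm.
The final image is virtual, 4.35 cm to the left of lens 2 (overall magnification ≈ -0.28).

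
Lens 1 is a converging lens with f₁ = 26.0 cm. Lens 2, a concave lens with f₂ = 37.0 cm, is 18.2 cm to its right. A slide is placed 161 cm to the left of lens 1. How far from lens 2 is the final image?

Lens 1: 1/d_i1 = 1/f₁ − 1/d_o1 = 1/(26.0) − 1/(161) = 0.03225, so d_i1 = 31.01 cm.
The intermediate image is 31.01 cm to the right of lens 1, which lies 12.81 cm to the right of lens 2 — a virtual object — so d_o2 = −12.81 cm.
Lens 2 is diverging, so f₂ = −37.0 cm.
Lens 2: 1/d_i2 = 1/f₂ − 1/d_o2 = 1/(-37.0) − 1/(-12.81) = 0.05104, so d_i2 = 19.6 cm.
The final image is real, 19.6 cm to the right of lens 2 (overall magnification ≈ -0.29).

19.6 cm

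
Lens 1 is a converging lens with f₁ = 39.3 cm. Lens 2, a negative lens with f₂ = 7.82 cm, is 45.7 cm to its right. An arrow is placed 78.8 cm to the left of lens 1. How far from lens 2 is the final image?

Lens 1: 1/d_i1 = 1/f₁ − 1/d_o1 = 1/(39.3) − 1/(78.8) = 0.01275, so d_i1 = 78.40 cm.
The intermediate image is 78.40 cm to the right of lens 1, which lies 32.70 cm to the right of lens 2 — a virtual object — so d_o2 = −32.70 cm.
Lens 2 is diverging, so f₂ = −7.82 cm.
Lens 2: 1/d_i2 = 1/f₂ − 1/d_o2 = 1/(-7.82) − 1/(-32.70) = -0.09730, so d_i2 = -10.3 cm.
The final image is virtual, 10.3 cm to the left of lens 2 (overall magnification ≈ 0.31).

10.3 cm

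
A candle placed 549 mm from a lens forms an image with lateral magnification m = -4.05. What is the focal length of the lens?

f = 440 mm (converging)

m = −d_i/d_o ⇒ d_i = −m·d_o = −(-4.05)·(549) = 2223 mm.
1/f = 1/d_o + 1/d_i = 1/(549) + 1/(2223) = 0.002271, so f = 440 mm.
Since f is positive, the lens is converging.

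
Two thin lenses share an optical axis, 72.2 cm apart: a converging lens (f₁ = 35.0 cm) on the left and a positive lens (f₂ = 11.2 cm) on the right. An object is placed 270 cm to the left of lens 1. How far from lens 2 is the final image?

17.2 cm

Lens 1: 1/d_i1 = 1/f₁ − 1/d_o1 = 1/(35.0) − 1/(270) = 0.02487, so d_i1 = 40.21 cm.
The intermediate image is 40.21 cm to the right of lens 1, which is 72.2 − (40.21) = 31.99 cm to the left of lens 2, so d_o2 = +31.99 cm.
Lens 2: 1/d_i2 = 1/f₂ − 1/d_o2 = 1/(11.2) − 1/(31.99) = 0.05803, so d_i2 = 17.2 cm.
The final image is real, 17.2 cm to the right of lens 2 (overall magnification ≈ 0.080).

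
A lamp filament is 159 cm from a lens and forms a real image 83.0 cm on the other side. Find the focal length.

f = 54.5 cm (converging)

Real image ⇒ d_i = +83.0 cm.
1/f = 1/d_o + 1/d_i = 1/(159) + 1/(83.0) = 0.01834, so f = 54.5 cm.
Since f is positive, the lens is converging.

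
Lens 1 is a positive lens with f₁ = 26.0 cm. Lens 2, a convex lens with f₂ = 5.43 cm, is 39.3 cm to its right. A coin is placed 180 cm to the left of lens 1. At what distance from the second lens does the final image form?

Lens 1: 1/d_i1 = 1/f₁ − 1/d_o1 = 1/(26.0) − 1/(180) = 0.03291, so d_i1 = 30.39 cm.
The intermediate image is 30.39 cm to the right of lens 1, which is 39.3 − (30.39) = 8.910 cm to the left of lens 2, so d_o2 = +8.910 cm.
Lens 2: 1/d_i2 = 1/f₂ − 1/d_o2 = 1/(5.43) − 1/(8.910) = 0.07193, so d_i2 = 13.9 cm.
The final image is real, 13.9 cm to the right of lens 2 (overall magnification ≈ 0.26).

13.9 cm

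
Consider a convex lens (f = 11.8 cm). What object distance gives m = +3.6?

8.52 cm

m = −d_i/d_o ⇒ d_i = −m·d_o.
1/f = 1/d_o + 1/d_i = 1/d_o − 1/(m·d_o) = (1 − 1/m)/d_o, so d_o = f(1 − 1/m) = (11.80)(1 − 1/(+3.6)) = 8.52 cm.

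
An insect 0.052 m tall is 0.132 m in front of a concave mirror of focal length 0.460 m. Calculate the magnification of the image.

1/d_i = 1/f − 1/d_o = 1/(0.4600) − 1/(0.132) = -5.402, so d_i = -0.1851 m.
m = −d_i/d_o = −(-0.1851)/(0.132) = +1.40.
The image is virtual, upright and enlarged, behind the mirror.

m = +1.40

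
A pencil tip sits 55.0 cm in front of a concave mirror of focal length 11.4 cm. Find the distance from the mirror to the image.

14.4 cm

Mirror equation: 1/d_i = 1/f − 1/d_o = 1/(11.40) − 1/(55.0) = 0.08772 − 0.01818 = 0.06954, so d_i = 14.4 cm.
The image is real, inverted and reduced, in front of the mirror.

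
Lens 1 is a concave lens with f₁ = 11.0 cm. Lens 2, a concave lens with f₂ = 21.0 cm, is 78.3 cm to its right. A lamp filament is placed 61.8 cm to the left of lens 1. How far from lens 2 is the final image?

Lens 1 is diverging, so f₁ = −11.0 cm.
Lens 1: 1/d_i1 = 1/f₁ − 1/d_o1 = 1/(-11.0) − 1/(61.8) = -0.1071, so d_i1 = -9.338 cm.
The intermediate image is 9.338 cm to the left of lens 1 (virtual), which is 78.3 − (-9.338) = 87.64 cm to the left of lens 2, so d_o2 = +87.64 cm.
Lens 2 is diverging, so f₂ = −21.0 cm.
Lens 2: 1/d_i2 = 1/f₂ − 1/d_o2 = 1/(-21.0) − 1/(87.64) = -0.05903, so d_i2 = -16.9 cm.
The final image is virtual, 16.9 cm to the left of lens 2 (overall magnification ≈ 0.029).

16.9 cm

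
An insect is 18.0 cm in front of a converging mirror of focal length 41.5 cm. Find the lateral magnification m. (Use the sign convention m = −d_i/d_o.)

m = +1.77

1/d_i = 1/f − 1/d_o = 1/(41.50) − 1/(18.0) = -0.03146, so d_i = -31.79 cm.
m = −d_i/d_o = −(-31.79)/(18.0) = +1.77.
The image is virtual, upright and enlarged, behind the mirror.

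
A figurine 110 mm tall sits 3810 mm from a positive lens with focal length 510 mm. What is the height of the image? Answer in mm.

17.0 mm

1/d_i = 1/f − 1/d_o = 1/(510.0) − 1/(3810) = 0.001698, so d_i = 588.8 mm.
m = −d_i/d_o = -0.1545.
|h_i| = |m|·h_o = 0.1545 × 110 = 17.0 mm. The image is real, inverted and reduced, on the far side of the lens.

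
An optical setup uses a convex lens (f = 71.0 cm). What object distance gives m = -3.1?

m = −d_i/d_o ⇒ d_i = −m·d_o.
1/f = 1/d_o + 1/d_i = 1/d_o − 1/(m·d_o) = (1 − 1/m)/d_o, so d_o = f(1 − 1/m) = (71.00)(1 − 1/(-3.1)) = 93.9 cm.

93.9 cm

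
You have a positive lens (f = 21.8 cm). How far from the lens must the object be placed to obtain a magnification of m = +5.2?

17.6 cm

m = −d_i/d_o ⇒ d_i = −m·d_o.
1/f = 1/d_o + 1/d_i = 1/d_o − 1/(m·d_o) = (1 − 1/m)/d_o, so d_o = f(1 − 1/m) = (21.80)(1 − 1/(+5.2)) = 17.6 cm.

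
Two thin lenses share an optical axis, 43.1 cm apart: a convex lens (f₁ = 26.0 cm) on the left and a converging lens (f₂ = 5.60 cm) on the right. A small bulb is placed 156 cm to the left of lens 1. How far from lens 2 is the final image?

10.6 cm

Lens 1: 1/d_i1 = 1/f₁ − 1/d_o1 = 1/(26.0) − 1/(156) = 0.03205, so d_i1 = 31.20 cm.
The intermediate image is 31.20 cm to the right of lens 1, which is 43.1 − (31.20) = 11.90 cm to the left of lens 2, so d_o2 = +11.90 cm.
Lens 2: 1/d_i2 = 1/f₂ − 1/d_o2 = 1/(5.60) − 1/(11.90) = 0.09454, so d_i2 = 10.6 cm.
The final image is real, 10.6 cm to the right of lens 2 (overall magnification ≈ 0.18).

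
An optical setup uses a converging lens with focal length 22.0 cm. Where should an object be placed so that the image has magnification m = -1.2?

m = −d_i/d_o ⇒ d_i = −m·d_o.
1/f = 1/d_o + 1/d_i = 1/d_o − 1/(m·d_o) = (1 − 1/m)/d_o, so d_o = f(1 − 1/m) = (22.00)(1 − 1/(-1.2)) = 40.3 cm.

40.3 cm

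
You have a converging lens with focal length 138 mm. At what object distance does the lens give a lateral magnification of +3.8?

102 mm

m = −d_i/d_o ⇒ d_i = −m·d_o.
1/f = 1/d_o + 1/d_i = 1/d_o − 1/(m·d_o) = (1 − 1/m)/d_o, so d_o = f(1 − 1/m) = (138.0)(1 − 1/(+3.8)) = 102 mm.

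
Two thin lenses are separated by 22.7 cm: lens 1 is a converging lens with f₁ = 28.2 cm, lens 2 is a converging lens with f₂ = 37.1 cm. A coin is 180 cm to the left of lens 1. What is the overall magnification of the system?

m = -0.144

Lens 1: 1/d_i1 = 1/(28.2) − 1/(180) = 0.02991, so d_i1 = 33.44 cm; m₁ = −d_i1/d_o1 = -0.1858.
d_o2 = 22.7 − (33.44) = -10.74 cm (virtual object).
Lens 2: 1/d_i2 = 1/(37.1) − 1/(-10.74) = 0.1201, so d_i2 = 8.329 cm; m₂ = −d_i2/d_o2 = +0.7755.
m = m₁·m₂ = (-0.1858)(+0.7755) = -0.144.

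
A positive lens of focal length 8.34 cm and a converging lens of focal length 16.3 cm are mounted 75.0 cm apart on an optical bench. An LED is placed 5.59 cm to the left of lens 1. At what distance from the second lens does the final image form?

Lens 1: 1/d_i1 = 1/f₁ − 1/d_o1 = 1/(8.34) − 1/(5.59) = -0.05899, so d_i1 = -16.95 cm.
The intermediate image is 16.95 cm to the left of lens 1 (virtual), which is 75.0 − (-16.95) = 91.95 cm to the left of lens 2, so d_o2 = +91.95 cm.
Lens 2: 1/d_i2 = 1/f₂ − 1/d_o2 = 1/(16.3) − 1/(91.95) = 0.05047, so d_i2 = 19.8 cm.
The final image is real, 19.8 cm to the right of lens 2 (overall magnification ≈ -0.65).

19.8 cm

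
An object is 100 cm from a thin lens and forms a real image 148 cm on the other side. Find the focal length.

Real image ⇒ d_i = +148 cm.
1/f = 1/d_o + 1/d_i = 1/(100) + 1/(148) = 0.01676, so f = 59.7 cm.
Since f is positive, the thin lens is converging.

f = 59.7 cm (converging)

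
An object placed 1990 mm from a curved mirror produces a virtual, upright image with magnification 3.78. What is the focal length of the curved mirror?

m = −d_i/d_o ⇒ d_i = −m·d_o = −(+3.78)·(1990) = -7522 mm.
1/f = 1/d_o + 1/d_i = 1/(1990) + 1/(-7522) = 0.0003696, so f = 2710 mm.
Since f is positive, the curved mirror is concave.

f = 2710 mm (concave)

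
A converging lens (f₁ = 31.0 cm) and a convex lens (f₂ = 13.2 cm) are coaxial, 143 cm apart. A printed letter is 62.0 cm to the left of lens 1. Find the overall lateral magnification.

Lens 1: 1/d_i1 = 1/(31.0) − 1/(62.0) = 0.01613, so d_i1 = 62.00 cm; m₁ = −d_i1/d_o1 = -1.000.
d_o2 = 143 − (62.00) = 81.00 cm.
Lens 2: 1/d_i2 = 1/(13.2) − 1/(81.00) = 0.06341, so d_i2 = 15.77 cm; m₂ = −d_i2/d_o2 = -0.1947.
m = m₁·m₂ = (-1.000)(-0.1947) = +0.195.

m = +0.195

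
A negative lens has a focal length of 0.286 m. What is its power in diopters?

P = -3.50 D

For a negative lens, f = −0.286 m.
P = 1/f = 1/(-0.286 m) = -3.50 D.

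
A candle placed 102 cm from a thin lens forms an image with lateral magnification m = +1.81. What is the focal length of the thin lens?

f = 228 cm (converging)

m = −d_i/d_o ⇒ d_i = −m·d_o = −(+1.81)·(102) = -184.6 cm.
1/f = 1/d_o + 1/d_i = 1/(102) + 1/(-184.6) = 0.004387, so f = 228 cm.
Since f is positive, the thin lens is converging.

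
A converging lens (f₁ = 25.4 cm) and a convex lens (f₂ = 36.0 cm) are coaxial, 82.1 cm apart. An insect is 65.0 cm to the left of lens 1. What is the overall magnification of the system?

m = +5.24

Lens 1: 1/d_i1 = 1/(25.4) − 1/(65.0) = 0.02399, so d_i1 = 41.69 cm; m₁ = −d_i1/d_o1 = -0.6414.
d_o2 = 82.1 − (41.69) = 40.41 cm.
Lens 2: 1/d_i2 = 1/(36.0) − 1/(40.41) = 0.003031, so d_i2 = 329.9 cm; m₂ = −d_i2/d_o2 = -8.163.
m = m₁·m₂ = (-0.6414)(-8.163) = +5.24.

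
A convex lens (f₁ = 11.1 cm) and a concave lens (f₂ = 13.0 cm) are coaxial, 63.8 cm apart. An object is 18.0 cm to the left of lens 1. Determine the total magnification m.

Lens 1: 1/d_i1 = 1/(11.1) − 1/(18.0) = 0.03453, so d_i1 = 28.96 cm; m₁ = −d_i1/d_o1 = -1.609.
d_o2 = 63.8 − (28.96) = 34.84 cm.
f₂ = −13.0 cm (diverging).
Lens 2: 1/d_i2 = 1/(-13.0) − 1/(34.84) = -0.1056, so d_i2 = -9.467 cm; m₂ = −d_i2/d_o2 = +0.2717.
m = m₁·m₂ = (-1.609)(+0.2717) = -0.437.

m = -0.437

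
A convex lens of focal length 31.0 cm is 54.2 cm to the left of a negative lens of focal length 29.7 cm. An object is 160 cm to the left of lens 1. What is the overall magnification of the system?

Lens 1: 1/d_i1 = 1/(31.0) − 1/(160) = 0.02601, so d_i1 = 38.45 cm; m₁ = −d_i1/d_o1 = -0.2403.
d_o2 = 54.2 − (38.45) = 15.75 cm.
f₂ = −29.7 cm (diverging).
Lens 2: 1/d_i2 = 1/(-29.7) − 1/(15.75) = -0.09716, so d_i2 = -10.29 cm; m₂ = −d_i2/d_o2 = +0.6535.
m = m₁·m₂ = (-0.2403)(+0.6535) = -0.157.

m = -0.157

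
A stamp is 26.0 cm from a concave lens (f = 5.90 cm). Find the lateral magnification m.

For a concave lens, f = -5.90 cm.
1/d_i = 1/f − 1/d_o = 1/(-5.900) − 1/(26.0) = -0.2080, so d_i = -4.809 cm.
m = −d_i/d_o = −(-4.809)/(26.0) = +0.185.
The image is virtual, upright and reduced, on the same side as the object.

m = +0.185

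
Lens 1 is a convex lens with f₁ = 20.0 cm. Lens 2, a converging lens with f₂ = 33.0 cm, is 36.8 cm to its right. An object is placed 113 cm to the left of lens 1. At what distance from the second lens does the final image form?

Lens 1: 1/d_i1 = 1/f₁ − 1/d_o1 = 1/(20.0) − 1/(113) = 0.04115, so d_i1 = 24.30 cm.
The intermediate image is 24.30 cm to the right of lens 1, which is 36.8 − (24.30) = 12.50 cm to the left of lens 2, so d_o2 = +12.50 cm.
Lens 2: 1/d_i2 = 1/f₂ − 1/d_o2 = 1/(33.0) − 1/(12.50) = -0.04970, so d_i2 = -20.1 cm.
The final image is virtual, 20.1 cm to the left of lens 2 (overall magnification ≈ -0.35).

20.1 cm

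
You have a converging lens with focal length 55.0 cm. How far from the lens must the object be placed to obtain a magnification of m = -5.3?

m = −d_i/d_o ⇒ d_i = −m·d_o.
1/f = 1/d_o + 1/d_i = 1/d_o − 1/(m·d_o) = (1 − 1/m)/d_o, so d_o = f(1 − 1/m) = (55.00)(1 − 1/(-5.3)) = 65.4 cm.

65.4 cm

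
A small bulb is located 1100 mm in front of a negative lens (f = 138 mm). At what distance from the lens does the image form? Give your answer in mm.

123 mm

For a negative lens, f = -138 mm.
Lens equation: 1/q = 1/f − 1/p = 1/(-138.0) − 1/(1100) = -0.007246 − 0.0009091 = -0.008155, so q = -123 mm.
The image is virtual, upright and reduced, on the same side as the object.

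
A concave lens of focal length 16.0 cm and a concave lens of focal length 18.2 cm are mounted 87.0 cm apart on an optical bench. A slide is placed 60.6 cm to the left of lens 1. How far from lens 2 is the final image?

15.4 cm

Lens 1 is diverging, so f₁ = −16.0 cm.
Lens 1: 1/d_i1 = 1/f₁ − 1/d_o1 = 1/(-16.0) − 1/(60.6) = -0.07900, so d_i1 = -12.66 cm.
The intermediate image is 12.66 cm to the left of lens 1 (virtual), which is 87.0 − (-12.66) = 99.66 cm to the left of lens 2, so d_o2 = +99.66 cm.
Lens 2 is diverging, so f₂ = −18.2 cm.
Lens 2: 1/d_i2 = 1/f₂ − 1/d_o2 = 1/(-18.2) − 1/(99.66) = -0.06498, so d_i2 = -15.4 cm.
The final image is virtual, 15.4 cm to the left of lens 2 (overall magnification ≈ 0.032).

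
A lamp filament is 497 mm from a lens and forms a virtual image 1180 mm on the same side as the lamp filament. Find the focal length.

f = 859 mm (converging)

Virtual image ⇒ d_i = −1180 mm.
1/f = 1/d_o + 1/d_i = 1/(497) + 1/(-1180) = 0.001165, so f = 859 mm.
Since f is positive, the lens is converging.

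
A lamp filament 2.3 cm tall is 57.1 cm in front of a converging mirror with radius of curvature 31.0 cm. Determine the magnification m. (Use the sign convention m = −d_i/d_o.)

m = -0.373

f = R/2 = 31.0/2 = 15.50 cm.
1/d_i = 1/f − 1/d_o = 1/(15.50) − 1/(57.1) = 0.04700, so d_i = 21.28 cm.
m = −d_i/d_o = −(21.28)/(57.1) = -0.373.
The image is real, inverted and reduced, in front of the mirror.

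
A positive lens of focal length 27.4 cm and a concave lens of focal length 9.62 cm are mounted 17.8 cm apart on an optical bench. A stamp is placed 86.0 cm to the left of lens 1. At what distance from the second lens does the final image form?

Lens 1: 1/d_i1 = 1/f₁ − 1/d_o1 = 1/(27.4) − 1/(86.0) = 0.02487, so d_i1 = 40.21 cm.
The intermediate image is 40.21 cm to the right of lens 1, which lies 22.41 cm to the right of lens 2 — a virtual object — so d_o2 = −22.41 cm.
Lens 2 is diverging, so f₂ = −9.62 cm.
Lens 2: 1/d_i2 = 1/f₂ − 1/d_o2 = 1/(-9.62) − 1/(-22.41) = -0.05933, so d_i2 = -16.9 cm.
The final image is virtual, 16.9 cm to the left of lens 2 (overall magnification ≈ 0.35).

16.9 cm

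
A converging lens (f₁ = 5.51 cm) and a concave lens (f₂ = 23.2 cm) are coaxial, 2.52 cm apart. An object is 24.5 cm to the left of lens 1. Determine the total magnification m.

m = -0.362

Lens 1: 1/d_i1 = 1/(5.51) − 1/(24.5) = 0.1407, so d_i1 = 7.109 cm; m₁ = −d_i1/d_o1 = -0.2902.
d_o2 = 2.52 − (7.109) = -4.589 cm (virtual object).
f₂ = −23.2 cm (diverging).
Lens 2: 1/d_i2 = 1/(-23.2) − 1/(-4.589) = 0.1748, so d_i2 = 5.721 cm; m₂ = −d_i2/d_o2 = +1.247.
m = m₁·m₂ = (-0.2902)(+1.247) = -0.362.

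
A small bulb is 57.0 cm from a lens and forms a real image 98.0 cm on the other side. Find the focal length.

f = 36.0 cm (converging)

Real image ⇒ d_i = +98.0 cm.
1/f = 1/d_o + 1/d_i = 1/(57.0) + 1/(98.0) = 0.02775, so f = 36.0 cm.
Since f is positive, the lens is converging.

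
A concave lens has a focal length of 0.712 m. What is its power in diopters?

P = -1.40 D

For a concave lens, f = −0.712 m.
P = 1/f = 1/(-0.712 m) = -1.40 D.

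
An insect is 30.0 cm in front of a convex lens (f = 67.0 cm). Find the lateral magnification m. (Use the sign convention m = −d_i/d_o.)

1/d_i = 1/f − 1/d_o = 1/(67.00) − 1/(30.0) = -0.01841, so d_i = -54.32 cm.
m = −d_i/d_o = −(-54.32)/(30.0) = +1.81.
The image is virtual, upright and enlarged, on the same side as the object.

m = +1.81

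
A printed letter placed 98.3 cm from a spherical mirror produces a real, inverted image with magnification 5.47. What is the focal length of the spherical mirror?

f = 83.1 cm (concave)

m = −d_i/d_o ⇒ d_i = −m·d_o = −(-5.47)·(98.3) = 537.7 cm.
1/f = 1/d_o + 1/d_i = 1/(98.3) + 1/(537.7) = 0.01203, so f = 83.1 cm.
Since f is positive, the spherical mirror is concave.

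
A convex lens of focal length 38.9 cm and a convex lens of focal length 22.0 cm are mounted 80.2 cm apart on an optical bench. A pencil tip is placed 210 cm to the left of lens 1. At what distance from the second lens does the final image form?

Lens 1: 1/d_i1 = 1/f₁ − 1/d_o1 = 1/(38.9) − 1/(210) = 0.02095, so d_i1 = 47.74 cm.
The intermediate image is 47.74 cm to the right of lens 1, which is 80.2 − (47.74) = 32.46 cm to the left of lens 2, so d_o2 = +32.46 cm.
Lens 2: 1/d_i2 = 1/f₂ − 1/d_o2 = 1/(22.0) − 1/(32.46) = 0.01465, so d_i2 = 68.3 cm.
The final image is real, 68.3 cm to the right of lens 2 (overall magnification ≈ 0.48).

68.3 cm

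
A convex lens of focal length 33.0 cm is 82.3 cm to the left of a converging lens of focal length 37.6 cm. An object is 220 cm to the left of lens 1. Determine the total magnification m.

m = +1.13

Lens 1: 1/d_i1 = 1/(33.0) − 1/(220) = 0.02576, so d_i1 = 38.82 cm; m₁ = −d_i1/d_o1 = -0.1765.
d_o2 = 82.3 − (38.82) = 43.48 cm.
Lens 2: 1/d_i2 = 1/(37.6) − 1/(43.48) = 0.003597, so d_i2 = 278.0 cm; m₂ = −d_i2/d_o2 = -6.395.
m = m₁·m₂ = (-0.1765)(-6.395) = +1.13.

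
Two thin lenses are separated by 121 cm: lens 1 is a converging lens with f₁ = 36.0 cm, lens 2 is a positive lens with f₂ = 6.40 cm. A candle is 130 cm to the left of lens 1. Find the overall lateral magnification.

Lens 1: 1/d_i1 = 1/(36.0) − 1/(130) = 0.02009, so d_i1 = 49.79 cm; m₁ = −d_i1/d_o1 = -0.3830.
d_o2 = 121 − (49.79) = 71.21 cm.
Lens 2: 1/d_i2 = 1/(6.40) − 1/(71.21) = 0.1422, so d_i2 = 7.032 cm; m₂ = −d_i2/d_o2 = -0.09875.
m = m₁·m₂ = (-0.3830)(-0.09875) = +0.0378.

m = +0.0378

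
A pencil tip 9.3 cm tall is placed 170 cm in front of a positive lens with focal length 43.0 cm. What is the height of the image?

1/d_i = 1/f − 1/d_o = 1/(43.00) − 1/(170) = 0.01737, so d_i = 57.56 cm.
m = −d_i/d_o = -0.3386.
|h_i| = |m|·h_o = 0.3386 × 9.3 = 3.15 cm. The image is real, inverted and reduced, on the far side of the lens.

3.15 cm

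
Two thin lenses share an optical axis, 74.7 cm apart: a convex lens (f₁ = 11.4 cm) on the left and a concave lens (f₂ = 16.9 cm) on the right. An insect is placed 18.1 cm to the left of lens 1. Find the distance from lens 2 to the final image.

12.2 cm

Lens 1: 1/d_i1 = 1/f₁ − 1/d_o1 = 1/(11.4) − 1/(18.1) = 0.03247, so d_i1 = 30.80 cm.
The intermediate image is 30.80 cm to the right of lens 1, which is 74.7 − (30.80) = 43.90 cm to the left of lens 2, so d_o2 = +43.90 cm.
Lens 2 is diverging, so f₂ = −16.9 cm.
Lens 2: 1/d_i2 = 1/f₂ − 1/d_o2 = 1/(-16.9) − 1/(43.90) = -0.08195, so d_i2 = -12.2 cm.
The final image is virtual, 12.2 cm to the left of lens 2 (overall magnification ≈ -0.47).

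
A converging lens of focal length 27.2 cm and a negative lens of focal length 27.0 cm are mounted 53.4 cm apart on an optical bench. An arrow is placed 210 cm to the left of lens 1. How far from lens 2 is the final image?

Lens 1: 1/d_i1 = 1/f₁ − 1/d_o1 = 1/(27.2) − 1/(210) = 0.03200, so d_i1 = 31.25 cm.
The intermediate image is 31.25 cm to the right of lens 1, which is 53.4 − (31.25) = 22.15 cm to the left of lens 2, so d_o2 = +22.15 cm.
Lens 2 is diverging, so f₂ = −27.0 cm.
Lens 2: 1/d_i2 = 1/f₂ − 1/d_o2 = 1/(-27.0) − 1/(22.15) = -0.08218, so d_i2 = -12.2 cm.
The final image is virtual, 12.2 cm to the left of lens 2 (overall magnification ≈ -0.082).

12.2 cm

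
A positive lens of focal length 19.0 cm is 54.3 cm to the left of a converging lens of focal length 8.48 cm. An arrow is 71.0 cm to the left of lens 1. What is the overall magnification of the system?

Lens 1: 1/d_i1 = 1/(19.0) − 1/(71.0) = 0.03855, so d_i1 = 25.94 cm; m₁ = −d_i1/d_o1 = -0.3654.
d_o2 = 54.3 − (25.94) = 28.36 cm.
Lens 2: 1/d_i2 = 1/(8.48) − 1/(28.36) = 0.08266, so d_i2 = 12.10 cm; m₂ = −d_i2/d_o2 = -0.4266.
m = m₁·m₂ = (-0.3654)(-0.4266) = +0.156.

m = +0.156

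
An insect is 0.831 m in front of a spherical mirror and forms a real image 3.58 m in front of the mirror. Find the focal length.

f = 0.674 m (concave)

Real image ⇒ d_i = +3.58 m.
1/f = 1/d_o + 1/d_i = 1/(0.831) + 1/(3.58) = 1.483, so f = 0.674 m.
Since f is positive, the spherical mirror is concave.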